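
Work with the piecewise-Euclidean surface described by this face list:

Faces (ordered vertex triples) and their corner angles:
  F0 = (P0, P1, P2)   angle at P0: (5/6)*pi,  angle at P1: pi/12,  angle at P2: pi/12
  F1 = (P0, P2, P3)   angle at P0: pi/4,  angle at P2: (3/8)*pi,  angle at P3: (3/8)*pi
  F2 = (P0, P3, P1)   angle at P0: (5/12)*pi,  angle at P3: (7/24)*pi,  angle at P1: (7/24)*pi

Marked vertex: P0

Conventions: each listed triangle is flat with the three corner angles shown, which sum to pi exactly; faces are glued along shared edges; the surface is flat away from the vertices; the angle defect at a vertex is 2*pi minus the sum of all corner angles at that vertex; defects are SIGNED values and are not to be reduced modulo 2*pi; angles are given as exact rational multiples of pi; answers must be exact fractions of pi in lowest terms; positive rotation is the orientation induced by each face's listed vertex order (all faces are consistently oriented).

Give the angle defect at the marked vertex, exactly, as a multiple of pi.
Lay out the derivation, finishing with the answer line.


Sum of corner angles at P0: (3/2)*pi
defect = 2*pi - (3/2)*pi

Answer: defect(P0) = pi/2


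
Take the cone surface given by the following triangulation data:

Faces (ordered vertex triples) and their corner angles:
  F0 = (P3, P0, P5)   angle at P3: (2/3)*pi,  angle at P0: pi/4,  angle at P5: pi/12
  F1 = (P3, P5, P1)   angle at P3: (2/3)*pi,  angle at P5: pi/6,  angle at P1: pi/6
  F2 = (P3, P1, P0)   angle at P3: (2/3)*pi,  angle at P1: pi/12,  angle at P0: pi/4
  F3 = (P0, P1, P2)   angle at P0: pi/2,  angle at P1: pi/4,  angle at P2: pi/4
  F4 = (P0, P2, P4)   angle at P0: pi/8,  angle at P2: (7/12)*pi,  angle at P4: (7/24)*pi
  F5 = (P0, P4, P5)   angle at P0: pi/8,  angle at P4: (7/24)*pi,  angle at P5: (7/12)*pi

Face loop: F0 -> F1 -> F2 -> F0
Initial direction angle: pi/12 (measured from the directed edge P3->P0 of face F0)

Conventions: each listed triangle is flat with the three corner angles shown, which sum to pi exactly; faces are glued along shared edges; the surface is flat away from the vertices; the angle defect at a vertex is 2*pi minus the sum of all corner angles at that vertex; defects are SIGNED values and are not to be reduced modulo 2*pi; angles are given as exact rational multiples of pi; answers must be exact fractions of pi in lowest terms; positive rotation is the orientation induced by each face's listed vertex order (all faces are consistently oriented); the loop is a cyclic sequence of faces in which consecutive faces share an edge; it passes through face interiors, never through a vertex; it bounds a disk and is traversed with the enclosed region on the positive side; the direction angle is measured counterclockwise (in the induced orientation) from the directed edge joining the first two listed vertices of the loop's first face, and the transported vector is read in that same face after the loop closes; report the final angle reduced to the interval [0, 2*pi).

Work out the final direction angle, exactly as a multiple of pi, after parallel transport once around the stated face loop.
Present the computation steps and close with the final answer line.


enclosed vertex P3: corner angles sum to 2*pi, defect = 2*pi - 2*pi = 0
transport around the loop rotates by the sum of enclosed defects; add to the initial angle mod 2*pi
final angle = pi/12 + 0 = pi/12 (mod 2*pi)

Answer: final direction angle = pi/12


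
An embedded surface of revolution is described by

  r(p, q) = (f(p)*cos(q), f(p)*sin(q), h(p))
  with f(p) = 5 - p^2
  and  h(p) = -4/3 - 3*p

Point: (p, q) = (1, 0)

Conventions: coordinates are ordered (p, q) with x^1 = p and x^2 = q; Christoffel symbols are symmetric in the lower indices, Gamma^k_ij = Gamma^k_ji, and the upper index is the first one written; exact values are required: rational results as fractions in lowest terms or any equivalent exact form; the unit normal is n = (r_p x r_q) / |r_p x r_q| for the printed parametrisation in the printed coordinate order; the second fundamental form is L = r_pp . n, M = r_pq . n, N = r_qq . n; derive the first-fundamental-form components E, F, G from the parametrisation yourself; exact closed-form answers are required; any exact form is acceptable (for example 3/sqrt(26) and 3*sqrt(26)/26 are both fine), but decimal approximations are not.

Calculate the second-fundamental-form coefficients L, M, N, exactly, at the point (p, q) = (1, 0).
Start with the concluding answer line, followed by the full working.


Answer: L = -6*sqrt(13)/13, M = 0, N = -12*sqrt(13)/13

f = 4, f' = -2, f'' = -2, h' = -3, h'' = 0
E = 13, F = 0, G = 16; answer radicand W^2 = 13
unnormalised second-form numerators: l = -6, m = 0, n = -12; L = l/sqrt(13), and similarly M = m/sqrt(W^2), N = n/sqrt(W^2)


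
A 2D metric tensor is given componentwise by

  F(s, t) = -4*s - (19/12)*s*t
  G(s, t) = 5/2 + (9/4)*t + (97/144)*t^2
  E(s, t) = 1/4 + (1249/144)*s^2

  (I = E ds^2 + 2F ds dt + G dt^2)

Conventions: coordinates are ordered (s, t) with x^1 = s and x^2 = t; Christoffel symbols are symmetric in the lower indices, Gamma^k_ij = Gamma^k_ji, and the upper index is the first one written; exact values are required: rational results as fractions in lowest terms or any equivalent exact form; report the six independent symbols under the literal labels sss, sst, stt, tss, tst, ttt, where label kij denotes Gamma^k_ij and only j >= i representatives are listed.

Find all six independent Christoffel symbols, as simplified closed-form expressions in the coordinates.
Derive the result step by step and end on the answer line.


E = 1/4 + (1249/144)*s^2; F = -4*s - (19/12)*s*t; G = 5/2 + (9/4)*t + (97/144)*t^2
Gamma^k_ij = (1/2) g^{kl} (d_i g_jl + d_j g_il - d_l g_ij), with g^inv = (1/(EG-F^2)) [[G, -F], [-F, E]]
first partials: E_s = (1249/72)*s, E_t = 0, F_s = -4 - (19/12)*t, F_t = -(19/12)*s, G_s = 0, G_t = 9/4 + (97/72)*t
D = EG - F^2 = 5/8 + (9/16)*t + (97/576)*t^2 + (1637/288)*s^2 + (1315/192)*s^2*t + (69169/20736)*s^2*t^2
expanded: Gamma^s_ss = (G E_s - 2F F_s + F E_t)/(2D), Gamma^s_st = (G E_t - F G_s)/(2D), Gamma^s_tt = (2G F_t - G G_s - F G_t)/(2D), Gamma^t_ss = (2E F_s - E E_t - F E_s)/(2D), Gamma^t_st = (E G_s - F E_t)/(2D), Gamma^t_tt = (E G_t - 2F F_t + F G_s)/(2D); substitute and cancel common factors

Answer: Gamma_sss = (69169*s*t^2 + 142020*s*t + 117864*s)/(69169*s^2*t^2 + 142020*s^2*t + 117864*s^2 + 3492*t^2 + 11664*t + 12960), Gamma_sst = 0, Gamma_stt = (18936*s*t + 11232*s)/(69169*s^2*t^2 + 142020*s^2*t + 117864*s^2 + 3492*t^2 + 11664*t + 12960), Gamma_tss = (-8208*t - 20736)/(69169*s^2*t^2 + 142020*s^2*t + 117864*s^2 + 3492*t^2 + 11664*t + 12960), Gamma_tst = 0, Gamma_ttt = (69169*s^2*t + 71010*s^2 + 3492*t + 5832)/(69169*s^2*t^2 + 142020*s^2*t + 117864*s^2 + 3492*t^2 + 11664*t + 12960)


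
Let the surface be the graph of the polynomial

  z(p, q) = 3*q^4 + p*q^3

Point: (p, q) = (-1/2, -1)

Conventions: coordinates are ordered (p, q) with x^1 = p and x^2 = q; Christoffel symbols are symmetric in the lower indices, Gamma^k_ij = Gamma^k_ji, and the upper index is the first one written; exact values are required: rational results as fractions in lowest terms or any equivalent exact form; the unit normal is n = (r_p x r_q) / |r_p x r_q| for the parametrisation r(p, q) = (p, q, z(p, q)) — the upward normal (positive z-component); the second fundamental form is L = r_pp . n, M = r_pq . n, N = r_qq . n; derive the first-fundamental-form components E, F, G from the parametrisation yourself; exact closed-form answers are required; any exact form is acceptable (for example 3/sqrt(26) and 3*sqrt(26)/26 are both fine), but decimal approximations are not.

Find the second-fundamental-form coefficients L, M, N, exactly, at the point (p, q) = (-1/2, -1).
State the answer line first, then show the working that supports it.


Answer: L = 0, M = 6*sqrt(737)/737, N = 78*sqrt(737)/737

z_p = -1, z_q = -27/2, z_pp = 0, z_pq = 3, z_qq = 39
E = 2, F = 27/2, G = 733/4; answer radicand W^2 = 737/4
unnormalised second-form numerators: l = 0, m = 3, n = 39; L = l/sqrt(737/4), and similarly M = m/sqrt(W^2), N = n/sqrt(W^2)


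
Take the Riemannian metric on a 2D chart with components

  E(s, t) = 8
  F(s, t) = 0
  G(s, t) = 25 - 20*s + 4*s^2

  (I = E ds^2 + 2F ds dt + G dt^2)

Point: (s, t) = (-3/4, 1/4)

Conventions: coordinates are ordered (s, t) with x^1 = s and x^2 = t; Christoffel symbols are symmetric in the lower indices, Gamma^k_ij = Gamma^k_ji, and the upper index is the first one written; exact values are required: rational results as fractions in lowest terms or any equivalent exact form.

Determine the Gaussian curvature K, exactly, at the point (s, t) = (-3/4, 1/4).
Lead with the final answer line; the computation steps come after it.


Answer: K = 0

E = 8, F = 0, G = 169/4, EG - F^2 = 338 at the point
E_s = 0, E_t = 0, F_s = 0, F_t = 0, G_s = -26, G_t = 0
E_tt = 0, F_st = 0, G_ss = 8
Using the Brioschi determinant formula for K from the metric derivatives:
M1 = [[-E_tt/2 + F_st - G_ss/2, E_s/2, F_s - E_t/2], [F_t - G_s/2, E, F], [G_t/2, F, G]] = [[-4, 0, 0], [13, 8, 0], [0, 0, 169/4]]; det M1 = -1352
M2 = [[0, E_t/2, G_s/2], [E_t/2, E, F], [G_s/2, F, G]] = [[0, 0, -13], [0, 8, 0], [-13, 0, 169/4]]; det M2 = -1352
det M1 - det M2 = 0; K = 0 / (338)^2 = 0


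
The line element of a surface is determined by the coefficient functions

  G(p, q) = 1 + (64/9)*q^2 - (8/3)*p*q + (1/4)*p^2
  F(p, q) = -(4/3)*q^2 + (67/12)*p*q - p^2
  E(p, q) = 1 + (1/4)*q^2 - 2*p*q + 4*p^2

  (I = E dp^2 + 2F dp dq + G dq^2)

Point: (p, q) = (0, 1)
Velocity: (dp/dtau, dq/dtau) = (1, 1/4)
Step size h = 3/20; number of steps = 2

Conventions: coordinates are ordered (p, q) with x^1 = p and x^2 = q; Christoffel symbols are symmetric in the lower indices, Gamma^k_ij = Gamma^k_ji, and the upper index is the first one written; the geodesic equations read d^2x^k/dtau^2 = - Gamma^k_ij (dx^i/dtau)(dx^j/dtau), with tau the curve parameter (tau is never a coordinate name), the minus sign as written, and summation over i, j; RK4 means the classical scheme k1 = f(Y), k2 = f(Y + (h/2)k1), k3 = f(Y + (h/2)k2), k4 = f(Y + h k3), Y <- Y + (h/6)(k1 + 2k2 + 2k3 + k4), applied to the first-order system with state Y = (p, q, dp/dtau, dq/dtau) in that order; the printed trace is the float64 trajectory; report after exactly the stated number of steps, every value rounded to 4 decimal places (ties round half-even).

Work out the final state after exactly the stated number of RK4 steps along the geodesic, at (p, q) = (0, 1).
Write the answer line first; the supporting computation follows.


Answer: p = 0.3032, q = 1.0467, dp/dtau = 1.0149, dq/dtau = 0.0584

f(Y) = (dp/dtau, dq/dtau, -Gamma^p_ij Y'^i Y'^j, -Gamma^q_ij Y'^i Y'^j) with the Gammas evaluated at the stage position; h = 0.150000; intermediate values shown to 6 dp
step 0: p = 0.0000, q = 1.0000, dp/dtau = 1.0000, dq/dtau = 0.2500
step 1:
  k1: at (p, q) = (0.000000, 1.000000), (dp/dtau, dq/dtau) = (1.000000, 0.250000); Gamma_ppp = -0.119601, Gamma_ppq = 0.029900, Gamma_pqq = -0.159468, Gamma_qpp = 0.637874, Gamma_qpq = -0.159468, Gamma_qqq = 0.850498; k1 = (1.000000, 0.250000, 0.114618, -0.611296)
  k2: at (p, q) = (0.075000, 1.018750), (dp/dtau, dq/dtau) = (1.008596, 0.204153); Gamma_ppp = -0.086523, Gamma_ppq = 0.021631, Gamma_pqq = -0.115363, Gamma_qpp = 0.645032, Gamma_qpq = -0.161258, Gamma_qqq = 0.860042; k2 = (1.008596, 0.204153, 0.083917, -0.625606)
  k3: at (p, q) = (0.075645, 1.015311), (dp/dtau, dq/dtau) = (1.006294, 0.203080); Gamma_ppp = -0.086348, Gamma_ppq = 0.021587, Gamma_pqq = -0.115131, Gamma_qpp = 0.646868, Gamma_qpq = -0.161717, Gamma_qqq = 0.862490; k3 = (1.006294, 0.203080, 0.083364, -0.624510)
  k4: at (p, q) = (0.150944, 1.030462), (dp/dtau, dq/dtau) = (1.012505, 0.156324); Gamma_ppp = -0.052115, Gamma_ppq = 0.013029, Gamma_pqq = -0.069487, Gamma_qpp = 0.652816, Gamma_qpq = -0.163204, Gamma_qqq = 0.870422; k4 = (1.012505, 0.156324, 0.051000, -0.638852)
  Y <- Y + (h/6)(k1 + 2k2 + 2k3 + k4): p = 0.1511, q = 1.0305, dp/dtau = 1.0125, dq/dtau = 0.1562
step 2:
  k1: at (p, q) = (0.151057, 1.030520), (dp/dtau, dq/dtau) = (1.012504, 0.156241); Gamma_ppp = -0.052064, Gamma_ppq = 0.013016, Gamma_pqq = -0.069419, Gamma_qpp = 0.652805, Gamma_qpq = -0.163201, Gamma_qqq = 0.870407; k1 = (1.012504, 0.156241, 0.050951, -0.638846)
  k2: at (p, q) = (0.226995, 1.042238), (dp/dtau, dq/dtau) = (1.016326, 0.108327); Gamma_ppp = -0.016553, Gamma_ppq = 0.004138, Gamma_pqq = -0.022070, Gamma_qpp = 0.657329, Gamma_qpq = -0.164332, Gamma_qqq = 0.876439; k2 = (1.016326, 0.108327, 0.016445, -0.653068)
  k3: at (p, q) = (0.227282, 1.038644), (dp/dtau, dq/dtau) = (1.013738, 0.107260); Gamma_ppp = -0.016071, Gamma_ppq = 0.004018, Gamma_pqq = -0.021428, Gamma_qpp = 0.659163, Gamma_qpq = -0.164791, Gamma_qqq = 0.878884; k3 = (1.013738, 0.107260, 0.015889, -0.651673)
  k4: at (p, q) = (0.303118, 1.046609), (dp/dtau, dq/dtau) = (1.014888, 0.058490); Gamma_ppp = 0.020802, Gamma_ppq = -0.005201, Gamma_pqq = 0.027736, Gamma_qpp = 0.662059, Gamma_qpq = -0.165515, Gamma_qqq = 0.882746; k4 = (1.014888, 0.058490, -0.020904, -0.665289)
  Y <- Y + (h/6)(k1 + 2k2 + 2k3 + k4): p = 0.3032, q = 1.0467, dp/dtau = 1.0149, dq/dtau = 0.0584


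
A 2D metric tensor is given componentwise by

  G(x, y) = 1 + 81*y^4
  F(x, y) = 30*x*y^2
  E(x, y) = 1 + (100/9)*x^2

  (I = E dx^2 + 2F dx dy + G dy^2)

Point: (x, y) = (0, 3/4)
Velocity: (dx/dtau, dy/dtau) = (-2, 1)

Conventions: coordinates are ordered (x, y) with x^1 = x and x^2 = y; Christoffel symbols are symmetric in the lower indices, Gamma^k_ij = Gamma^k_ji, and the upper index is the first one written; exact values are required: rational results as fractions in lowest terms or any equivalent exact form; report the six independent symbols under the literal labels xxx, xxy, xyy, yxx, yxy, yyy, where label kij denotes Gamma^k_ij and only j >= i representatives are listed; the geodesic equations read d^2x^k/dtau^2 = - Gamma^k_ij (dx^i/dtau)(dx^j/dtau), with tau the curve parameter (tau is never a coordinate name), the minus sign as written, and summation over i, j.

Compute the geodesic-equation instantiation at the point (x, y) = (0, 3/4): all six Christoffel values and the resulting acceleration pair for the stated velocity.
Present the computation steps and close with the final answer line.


E = 1, F = 0, G = 6817/256 at the point
E_x = 0, E_y = 0, F_x = 135/8, F_y = 0, G_x = 0, G_y = 2187/16
EG - F^2 = 6817/256;  g^inv = (256/6817) * [[6817/256, 0], [0, 1]]
first-kind symbols [ij,l] = (1/2)(d_i g_jl + d_j g_il - d_l g_ij): [xx,x] = E_x/2 = 0, [xx,y] = F_x - E_y/2 = 135/8, [xy,x] = E_y/2 = 0, [xy,y] = G_x/2 = 0, [yy,x] = F_y - G_x/2 = 0, [yy,y] = G_y/2 = 2187/32
Gamma^x_ij = (G*[ij,x] - F*[ij,y])/(EG - F^2), Gamma^y_ij = (E*[ij,y] - F*[ij,x])/(EG - F^2)
Gamma_xxx = 0, Gamma_xxy = 0, Gamma_xyy = 0, Gamma_yxx = 4320/6817, Gamma_yxy = 0, Gamma_yyy = 17496/6817
d^2x/dtau^2 = -(Gamma_xxx*(-2)^2 + 2*Gamma_xxy*(-2)*(1) + Gamma_xyy*(1)^2) = 0
d^2y/dtau^2 = -(Gamma_yxx*(-2)^2 + 2*Gamma_yxy*(-2)*(1) + Gamma_yyy*(1)^2) = -34776/6817

Answer: Gamma_xxx = 0, Gamma_xxy = 0, Gamma_xyy = 0, Gamma_yxx = 4320/6817, Gamma_yxy = 0, Gamma_yyy = 17496/6817; accelerations (d^2x/dtau^2, d^2y/dtau^2) = (0, -34776/6817)


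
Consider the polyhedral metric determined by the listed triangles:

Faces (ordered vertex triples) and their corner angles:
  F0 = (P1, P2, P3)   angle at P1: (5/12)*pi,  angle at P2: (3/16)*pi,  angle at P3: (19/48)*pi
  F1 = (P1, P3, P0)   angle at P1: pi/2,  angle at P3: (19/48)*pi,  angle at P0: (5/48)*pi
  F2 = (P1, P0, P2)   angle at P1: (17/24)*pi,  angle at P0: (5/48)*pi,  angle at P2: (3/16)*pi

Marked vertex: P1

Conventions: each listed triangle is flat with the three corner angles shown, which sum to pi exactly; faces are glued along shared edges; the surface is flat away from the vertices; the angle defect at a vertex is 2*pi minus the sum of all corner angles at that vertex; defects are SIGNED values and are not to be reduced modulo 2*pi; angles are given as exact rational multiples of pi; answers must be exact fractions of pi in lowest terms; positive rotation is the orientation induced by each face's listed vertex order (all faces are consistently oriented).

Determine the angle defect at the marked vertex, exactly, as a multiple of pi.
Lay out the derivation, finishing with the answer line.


Sum of corner angles at P1: (13/8)*pi
defect = 2*pi - (13/8)*pi

Answer: defect(P1) = (3/8)*pi


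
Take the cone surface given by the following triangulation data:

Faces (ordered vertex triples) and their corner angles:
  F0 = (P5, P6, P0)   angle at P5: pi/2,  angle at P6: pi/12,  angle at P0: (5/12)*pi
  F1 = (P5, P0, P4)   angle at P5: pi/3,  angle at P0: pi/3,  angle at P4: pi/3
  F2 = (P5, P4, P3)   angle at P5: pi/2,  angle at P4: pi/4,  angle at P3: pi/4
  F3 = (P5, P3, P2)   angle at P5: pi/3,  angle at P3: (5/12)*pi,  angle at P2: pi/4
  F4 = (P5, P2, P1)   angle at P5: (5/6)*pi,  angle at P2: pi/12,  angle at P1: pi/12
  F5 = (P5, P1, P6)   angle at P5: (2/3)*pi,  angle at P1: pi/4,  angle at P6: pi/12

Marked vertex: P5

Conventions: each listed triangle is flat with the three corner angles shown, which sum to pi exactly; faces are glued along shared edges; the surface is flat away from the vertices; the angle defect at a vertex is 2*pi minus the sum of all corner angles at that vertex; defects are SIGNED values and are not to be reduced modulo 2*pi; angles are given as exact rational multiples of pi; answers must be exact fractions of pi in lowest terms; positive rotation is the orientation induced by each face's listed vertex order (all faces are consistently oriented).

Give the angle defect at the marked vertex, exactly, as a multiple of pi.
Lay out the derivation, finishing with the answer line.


Sum of corner angles at P5: (19/6)*pi
defect = 2*pi - (19/6)*pi

Answer: defect(P5) = (-7/6)*pi


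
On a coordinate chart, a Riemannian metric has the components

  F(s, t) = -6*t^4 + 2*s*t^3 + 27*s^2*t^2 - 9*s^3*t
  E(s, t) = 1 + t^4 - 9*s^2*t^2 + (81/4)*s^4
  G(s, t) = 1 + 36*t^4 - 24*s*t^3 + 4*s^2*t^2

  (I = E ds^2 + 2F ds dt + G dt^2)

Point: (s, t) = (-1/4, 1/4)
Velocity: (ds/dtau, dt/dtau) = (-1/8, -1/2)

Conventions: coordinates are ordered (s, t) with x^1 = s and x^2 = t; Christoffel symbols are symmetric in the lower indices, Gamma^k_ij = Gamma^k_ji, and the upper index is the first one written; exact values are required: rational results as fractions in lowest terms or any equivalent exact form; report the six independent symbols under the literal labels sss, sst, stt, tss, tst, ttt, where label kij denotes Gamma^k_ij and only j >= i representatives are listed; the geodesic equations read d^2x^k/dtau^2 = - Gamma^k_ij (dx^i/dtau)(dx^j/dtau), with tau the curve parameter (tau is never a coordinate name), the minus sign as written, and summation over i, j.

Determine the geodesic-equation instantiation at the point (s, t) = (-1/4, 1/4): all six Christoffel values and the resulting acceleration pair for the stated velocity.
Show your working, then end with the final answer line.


E = 1073/1024, F = 7/64, G = 5/4 at the point
E_s = -63/64, E_t = -7/32, F_s = -79/64, F_t = 33/64, G_s = -1/2, G_t = 7/2
EG - F^2 = 1329/1024;  g^inv = (1024/1329) * [[5/4, -7/64], [-7/64, 1073/1024]]
first-kind symbols [ij,l] = (1/2)(d_i g_jl + d_j g_il - d_l g_ij): [ss,s] = E_s/2 = -63/128, [ss,t] = F_s - E_t/2 = -9/8, [st,s] = E_t/2 = -7/64, [st,t] = G_s/2 = -1/4, [tt,s] = F_t - G_s/2 = 49/64, [tt,t] = G_t/2 = 7/4
Gamma^s_ij = (G*[ij,s] - F*[ij,t])/(EG - F^2), Gamma^t_ij = (E*[ij,t] - F*[ij,s])/(EG - F^2)
Gamma_sss = -168/443, Gamma_sst = -112/1329, Gamma_stt = 784/1329, Gamma_tss = -384/443, Gamma_tst = -256/1329, Gamma_ttt = 1792/1329
d^2s/dtau^2 = -(Gamma_sss*(-1/8)^2 + 2*Gamma_sst*(-1/8)*(-1/2) + Gamma_stt*(-1/2)^2) = -1393/10632
d^2t/dtau^2 = -(Gamma_tss*(-1/8)^2 + 2*Gamma_tst*(-1/8)*(-1/2) + Gamma_ttt*(-1/2)^2) = -398/1329

Answer: Gamma_sss = -168/443, Gamma_sst = -112/1329, Gamma_stt = 784/1329, Gamma_tss = -384/443, Gamma_tst = -256/1329, Gamma_ttt = 1792/1329; accelerations (d^2s/dtau^2, d^2t/dtau^2) = (-1393/10632, -398/1329)


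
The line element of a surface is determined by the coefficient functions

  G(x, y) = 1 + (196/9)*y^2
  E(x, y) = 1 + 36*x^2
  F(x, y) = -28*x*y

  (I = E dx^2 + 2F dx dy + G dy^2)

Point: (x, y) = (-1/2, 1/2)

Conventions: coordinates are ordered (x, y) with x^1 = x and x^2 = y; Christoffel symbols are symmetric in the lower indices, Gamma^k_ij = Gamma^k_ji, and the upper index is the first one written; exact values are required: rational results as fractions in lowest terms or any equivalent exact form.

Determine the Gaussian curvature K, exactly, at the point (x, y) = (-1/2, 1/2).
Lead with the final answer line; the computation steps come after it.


Answer: K = -2268/19321

E = 10, F = 7, G = 58/9, EG - F^2 = 139/9 at the point
E_x = -36, E_y = 0, F_x = -14, F_y = 14, G_x = 0, G_y = 196/9
E_yy = 0, F_xy = -28, G_xx = 0
The intrinsic route: Brioschi's K = (det M1 - det M2)/(EG - F^2)^2.
M1 = [[-E_yy/2 + F_xy - G_xx/2, E_x/2, F_x - E_y/2], [F_y - G_x/2, E, F], [G_y/2, F, G]] = [[-28, -18, -14], [14, 10, 7], [98/9, 7, 58/9]]; det M1 = -28
M2 = [[0, E_y/2, G_x/2], [E_y/2, E, F], [G_x/2, F, G]] = [[0, 0, 0], [0, 10, 7], [0, 7, 58/9]]; det M2 = 0
det M1 - det M2 = -28; K = -28 / (139/9)^2 = -2268/19321


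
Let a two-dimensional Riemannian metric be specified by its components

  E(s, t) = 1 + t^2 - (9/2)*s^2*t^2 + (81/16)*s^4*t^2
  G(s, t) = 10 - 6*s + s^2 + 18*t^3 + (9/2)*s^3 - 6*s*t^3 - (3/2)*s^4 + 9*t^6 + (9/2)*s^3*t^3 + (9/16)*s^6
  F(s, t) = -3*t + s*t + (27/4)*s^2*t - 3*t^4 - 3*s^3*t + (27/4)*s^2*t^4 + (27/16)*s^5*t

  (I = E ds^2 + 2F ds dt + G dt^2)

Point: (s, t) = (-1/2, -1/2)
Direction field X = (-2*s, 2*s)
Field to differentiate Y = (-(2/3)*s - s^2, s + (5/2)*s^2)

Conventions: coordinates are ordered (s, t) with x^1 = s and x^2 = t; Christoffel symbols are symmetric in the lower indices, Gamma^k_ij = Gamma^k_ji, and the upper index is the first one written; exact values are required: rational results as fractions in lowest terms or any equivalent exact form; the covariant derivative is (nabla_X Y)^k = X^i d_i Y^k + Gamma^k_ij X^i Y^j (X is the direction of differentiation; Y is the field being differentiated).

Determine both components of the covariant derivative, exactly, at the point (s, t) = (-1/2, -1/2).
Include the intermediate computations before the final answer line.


E = 1073/1024, F = 679/1024, G = 10433/1024 at the point
E_s = 63/128, E_t = -49/256, F_s = 1697/512, F_t = -427/512, G_s = -679/256, G_t = 873/64
EG - F^2 = 5241/512;  g^inv = (512/5241) * [[10433/1024, -679/1024], [-679/1024, 1073/1024]]
first-kind symbols [ij,l] = (1/2)(d_i g_jl + d_j g_il - d_l g_ij): [ss,s] = E_s/2 = 63/256, [ss,t] = F_s - E_t/2 = 873/256, [st,s] = E_t/2 = -49/512, [st,t] = G_s/2 = -679/512, [tt,s] = F_t - G_s/2 = 63/128, [tt,t] = G_t/2 = 873/128
Gamma^s_ij = (G*[ij,s] - F*[ij,t])/(EG - F^2), Gamma^t_ij = (E*[ij,t] - F*[ij,s])/(EG - F^2)
Gamma_sss = 42/1747, Gamma_sst = -49/5241, Gamma_stt = 84/1747, Gamma_tss = 582/1747, Gamma_tst = -679/5241, Gamma_ttt = 1164/1747
X = (1, -1), Y = (1/12, 1/8) at the point

Answer: (nabla_X Y)^s = 41375/125784, (nabla_X Y)^t = -196339/125784


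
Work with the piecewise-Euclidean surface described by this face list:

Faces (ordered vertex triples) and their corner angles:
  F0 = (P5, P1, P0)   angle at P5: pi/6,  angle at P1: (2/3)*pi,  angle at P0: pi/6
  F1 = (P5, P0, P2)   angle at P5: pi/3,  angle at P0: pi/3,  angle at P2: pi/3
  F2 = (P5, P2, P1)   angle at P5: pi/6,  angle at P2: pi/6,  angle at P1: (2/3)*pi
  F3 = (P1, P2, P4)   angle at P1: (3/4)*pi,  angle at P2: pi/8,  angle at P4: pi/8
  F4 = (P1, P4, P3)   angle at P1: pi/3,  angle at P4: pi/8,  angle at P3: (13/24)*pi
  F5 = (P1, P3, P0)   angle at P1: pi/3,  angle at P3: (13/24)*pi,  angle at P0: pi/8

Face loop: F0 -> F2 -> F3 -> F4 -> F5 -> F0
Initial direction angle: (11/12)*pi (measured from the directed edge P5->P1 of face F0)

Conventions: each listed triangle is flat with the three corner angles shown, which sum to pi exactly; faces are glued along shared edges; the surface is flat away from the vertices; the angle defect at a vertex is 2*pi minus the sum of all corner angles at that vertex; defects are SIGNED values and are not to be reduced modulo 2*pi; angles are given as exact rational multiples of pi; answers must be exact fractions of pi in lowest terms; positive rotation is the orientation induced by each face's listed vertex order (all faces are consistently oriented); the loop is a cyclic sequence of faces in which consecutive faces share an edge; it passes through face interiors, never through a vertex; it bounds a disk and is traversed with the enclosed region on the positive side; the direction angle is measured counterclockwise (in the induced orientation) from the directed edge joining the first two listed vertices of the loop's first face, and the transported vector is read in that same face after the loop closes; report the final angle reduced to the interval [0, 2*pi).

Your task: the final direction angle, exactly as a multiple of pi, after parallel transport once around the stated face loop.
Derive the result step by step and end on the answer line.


enclosed vertex P1: corner angles sum to (11/4)*pi, defect = 2*pi - (11/4)*pi = (-3/4)*pi
by Gauss-Bonnet the loop rotates the vector by the enclosed defect sum (positive orientation, mod 2*pi)
final angle = (11/12)*pi - (3/4)*pi = pi/6 (mod 2*pi)

Answer: final direction angle = pi/6


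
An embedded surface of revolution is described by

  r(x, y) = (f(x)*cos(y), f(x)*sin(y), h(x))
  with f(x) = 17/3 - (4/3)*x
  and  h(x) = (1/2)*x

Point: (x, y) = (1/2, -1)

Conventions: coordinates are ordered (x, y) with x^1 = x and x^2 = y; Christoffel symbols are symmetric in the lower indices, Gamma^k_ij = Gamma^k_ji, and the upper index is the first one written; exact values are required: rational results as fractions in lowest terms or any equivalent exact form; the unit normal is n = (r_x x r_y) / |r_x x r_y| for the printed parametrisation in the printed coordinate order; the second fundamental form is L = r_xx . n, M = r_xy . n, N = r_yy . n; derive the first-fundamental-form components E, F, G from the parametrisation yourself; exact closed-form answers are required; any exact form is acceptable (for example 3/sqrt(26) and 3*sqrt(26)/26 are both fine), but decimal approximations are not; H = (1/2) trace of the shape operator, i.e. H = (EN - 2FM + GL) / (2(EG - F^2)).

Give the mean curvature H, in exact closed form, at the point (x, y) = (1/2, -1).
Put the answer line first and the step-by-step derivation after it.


Answer: H = 3*sqrt(73)/730

f = 5, f' = -4/3, f'' = 0, h' = 1/2, h'' = 0
E = 73/36, F = 0, G = 25; answer radicand W^2 = 73/36
unnormalised second-form numerators: l = 0, m = 0, n = 5/2; L = l/sqrt(73/36), and similarly M = m/sqrt(W^2), N = n/sqrt(W^2)
H = (E*n - 2*F*m + G*l) / (2*(EG - F^2)*sqrt(W^2)); E*n - 2*F*m + G*l = 365/72, EG - F^2 = 1825/36, so H = (1/20)/sqrt(73/36)


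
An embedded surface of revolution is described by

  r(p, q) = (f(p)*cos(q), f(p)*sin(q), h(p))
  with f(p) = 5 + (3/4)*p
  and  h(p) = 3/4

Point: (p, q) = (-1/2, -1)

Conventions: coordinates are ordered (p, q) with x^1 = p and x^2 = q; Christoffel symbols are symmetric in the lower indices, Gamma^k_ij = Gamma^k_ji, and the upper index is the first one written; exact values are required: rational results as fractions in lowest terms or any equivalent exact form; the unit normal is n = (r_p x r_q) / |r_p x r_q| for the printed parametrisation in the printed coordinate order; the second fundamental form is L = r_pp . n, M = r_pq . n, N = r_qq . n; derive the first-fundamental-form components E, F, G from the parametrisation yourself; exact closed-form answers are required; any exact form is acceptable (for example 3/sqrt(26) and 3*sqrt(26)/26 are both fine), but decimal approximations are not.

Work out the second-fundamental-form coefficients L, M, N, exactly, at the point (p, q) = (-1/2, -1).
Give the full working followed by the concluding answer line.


f = 37/8, f' = 3/4, f'' = 0, h' = 0, h'' = 0
E = 9/16, F = 0, G = 1369/64; answer radicand W^2 = 9/16
unnormalised second-form numerators: l = 0, m = 0, n = 0; L = l/sqrt(9/16), and similarly M = m/sqrt(W^2), N = n/sqrt(W^2)

Answer: L = 0, M = 0, N = 0


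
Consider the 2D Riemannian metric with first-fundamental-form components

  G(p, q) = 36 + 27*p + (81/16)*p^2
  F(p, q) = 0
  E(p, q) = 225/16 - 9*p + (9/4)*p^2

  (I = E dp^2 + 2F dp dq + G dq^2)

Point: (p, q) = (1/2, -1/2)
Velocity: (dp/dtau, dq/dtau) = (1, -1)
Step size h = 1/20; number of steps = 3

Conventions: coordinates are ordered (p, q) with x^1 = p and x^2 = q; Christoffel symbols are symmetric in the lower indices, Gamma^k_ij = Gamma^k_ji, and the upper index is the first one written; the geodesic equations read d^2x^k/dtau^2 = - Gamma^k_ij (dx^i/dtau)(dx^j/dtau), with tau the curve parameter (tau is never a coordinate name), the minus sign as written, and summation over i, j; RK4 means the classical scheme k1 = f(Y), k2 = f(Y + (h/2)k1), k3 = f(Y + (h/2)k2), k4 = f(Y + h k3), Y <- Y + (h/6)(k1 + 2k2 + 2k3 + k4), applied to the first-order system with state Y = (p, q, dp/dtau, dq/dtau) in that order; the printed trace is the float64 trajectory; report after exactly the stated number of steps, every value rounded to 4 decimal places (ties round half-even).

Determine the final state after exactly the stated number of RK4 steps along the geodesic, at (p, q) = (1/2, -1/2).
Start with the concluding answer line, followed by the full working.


Answer: p = 0.6721, q = -0.6426, dp/dtau = 1.2984, dq/dtau = -0.8996

f(Y) = (dp/dtau, dq/dtau, -Gamma^p_ij Y'^i Y'^j, -Gamma^q_ij Y'^i Y'^j) with the Gammas evaluated at the stage position; h = 0.050000; intermediate values shown to 6 dp
step 0: p = 0.5000, q = -0.5000, dp/dtau = 1.0000, dq/dtau = -1.0000
step 1:
  k1: at (p, q) = (0.500000, -0.500000), (dp/dtau, dq/dtau) = (1.000000, -1.000000); Gamma_ppp = -0.333333, Gamma_ppq = 0.000000, Gamma_pqq = -1.583333, Gamma_qpp = 0.000000, Gamma_qpq = 0.315789, Gamma_qqq = 0.000000; k1 = (1.000000, -1.000000, 1.916667, 0.631579)
  k2: at (p, q) = (0.525000, -0.525000), (dp/dtau, dq/dtau) = (1.047917, -0.984211); Gamma_ppp = -0.333286, Gamma_ppq = 0.000000, Gamma_pqq = -1.622652, Gamma_qpp = 0.000000, Gamma_qpq = 0.313316, Gamma_qqq = 0.000000; k2 = (1.047917, -0.984211, 1.937806, 0.646290)
  k3: at (p, q) = (0.526198, -0.524605), (dp/dtau, dq/dtau) = (1.048445, -0.983843); Gamma_ppp = -0.333282, Gamma_ppq = 0.000000, Gamma_pqq = -1.624558, Gamma_qpp = 0.000000, Gamma_qpq = 0.313198, Gamma_qqq = 0.000000; k3 = (1.048445, -0.983843, 1.938841, 0.646131)
  k4: at (p, q) = (0.552422, -0.549192), (dp/dtau, dq/dtau) = (1.096942, -0.967693); Gamma_ppp = -0.333123, Gamma_ppq = 0.000000, Gamma_pqq = -1.666777, Gamma_qpp = 0.000000, Gamma_qpq = 0.310647, Gamma_qqq = 0.000000; k4 = (1.096942, -0.967693, 1.961662, 0.659506)
  Y <- Y + (h/6)(k1 + 2k2 + 2k3 + k4): p = 0.5524, q = -0.5492, dp/dtau = 1.0969, dq/dtau = -0.9677
step 2:
  k1: at (p, q) = (0.552414, -0.549198), (dp/dtau, dq/dtau) = (1.096930, -0.967701); Gamma_ppp = -0.333123, Gamma_ppq = 0.000000, Gamma_pqq = -1.666764, Gamma_qpp = 0.000000, Gamma_qpq = 0.310648, Gamma_qqq = 0.000000; k1 = (1.096930, -0.967701, 1.961663, 0.659505)
  k2: at (p, q) = (0.579837, -0.573391), (dp/dtau, dq/dtau) = (1.145972, -0.951213); Gamma_ppp = -0.332835, Gamma_ppq = 0.000000, Gamma_pqq = -1.711945, Gamma_qpp = 0.000000, Gamma_qpq = 0.308024, Gamma_qqq = 0.000000; k2 = (1.145972, -0.951213, 1.986075, 0.671531)
  k3: at (p, q) = (0.581063, -0.572979), (dp/dtau, dq/dtau) = (1.146582, -0.950912); Gamma_ppp = -0.332820, Gamma_ppq = 0.000000, Gamma_pqq = -1.713990, Gamma_qpp = 0.000000, Gamma_qpq = 0.307907, Gamma_qqq = 0.000000; k3 = (1.146582, -0.950912, 1.987390, 0.671422)
  k4: at (p, q) = (0.609743, -0.596744), (dp/dtau, dq/dtau) = (1.196300, -0.934129); Gamma_ppp = -0.332374, Gamma_ppq = 0.000000, Gamma_pqq = -1.762431, Gamma_qpp = 0.000000, Gamma_qpq = 0.305212, Gamma_qqq = 0.000000; k4 = (1.196300, -0.934129, 2.013564, 0.682148)
  Y <- Y + (h/6)(k1 + 2k2 + 2k3 + k4): p = 0.6097, q = -0.5967, dp/dtau = 1.1963, dq/dtau = -0.9341
step 3:
  k1: at (p, q) = (0.609733, -0.596749), (dp/dtau, dq/dtau) = (1.196281, -0.934138); Gamma_ppp = -0.332374, Gamma_ppq = 0.000000, Gamma_pqq = -1.762414, Gamma_qpp = 0.000000, Gamma_qpq = 0.305213, Gamma_qqq = 0.000000; k1 = (1.196281, -0.934138, 2.013562, 0.682146)
  k2: at (p, q) = (0.639640, -0.620102), (dp/dtau, dq/dtau) = (1.246621, -0.917084); Gamma_ppp = -0.331748, Gamma_ppq = 0.000000, Gamma_pqq = -1.814181, Gamma_qpp = 0.000000, Gamma_qpq = 0.302452, Gamma_qqq = 0.000000; k2 = (1.246621, -0.917084, 2.041362, 0.691561)
  k3: at (p, q) = (0.640899, -0.619676), (dp/dtau, dq/dtau) = (1.247316, -0.916849); Gamma_ppp = -0.331718, Gamma_ppq = 0.000000, Gamma_pqq = -1.816387, Gamma_qpp = 0.000000, Gamma_qpq = 0.302337, Gamma_qqq = 0.000000; k3 = (1.247316, -0.916849, 2.042962, 0.691505)
  k4: at (p, q) = (0.672099, -0.642591), (dp/dtau, dq/dtau) = (1.298430, -0.899562); Gamma_ppp = -0.330873, Gamma_ppq = 0.000000, Gamma_pqq = -1.871822, Gamma_qpp = 0.000000, Gamma_qpq = 0.299512, Gamma_qqq = 0.000000; k4 = (1.298430, -0.899562, 2.072528, 0.699671)
  Y <- Y + (h/6)(k1 + 2k2 + 2k3 + k4): p = 0.6721, q = -0.6426, dp/dtau = 1.2984, dq/dtau = -0.8996


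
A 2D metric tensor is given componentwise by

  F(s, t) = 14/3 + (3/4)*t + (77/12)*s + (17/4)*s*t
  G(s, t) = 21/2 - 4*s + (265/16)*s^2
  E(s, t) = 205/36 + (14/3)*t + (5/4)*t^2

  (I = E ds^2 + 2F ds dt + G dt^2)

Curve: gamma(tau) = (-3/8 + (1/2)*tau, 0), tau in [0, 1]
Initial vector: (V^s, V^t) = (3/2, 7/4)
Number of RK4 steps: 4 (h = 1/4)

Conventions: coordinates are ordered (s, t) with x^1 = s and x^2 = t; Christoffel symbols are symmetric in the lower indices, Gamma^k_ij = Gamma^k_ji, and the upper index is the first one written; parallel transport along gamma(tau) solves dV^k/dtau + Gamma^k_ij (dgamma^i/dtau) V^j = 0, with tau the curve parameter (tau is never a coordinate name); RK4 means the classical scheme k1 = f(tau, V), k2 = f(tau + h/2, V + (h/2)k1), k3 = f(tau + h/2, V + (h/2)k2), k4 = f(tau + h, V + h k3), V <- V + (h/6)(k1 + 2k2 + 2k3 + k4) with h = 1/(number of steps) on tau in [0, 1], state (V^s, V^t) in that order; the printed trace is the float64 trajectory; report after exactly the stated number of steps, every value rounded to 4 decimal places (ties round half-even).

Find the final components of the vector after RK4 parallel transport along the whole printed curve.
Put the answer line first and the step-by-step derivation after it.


Answer: V^s = 0.9090, V^t = 2.0570

gamma'(tau) = (1/2, 0); f(tau, V)^k = -Gamma^k_ij(gamma(tau)) gamma'^i(tau) V^j; h = 1/4; intermediate values shown to 6 dp
curve data and Christoffel symbols at the stage parameters:
  tau = 0.000000: gamma = (-0.375000, 0.000000), gamma' = (0.500000, 0.000000); Gamma_sss = -0.120675, Gamma_sst = 0.679787, Gamma_stt = 1.380175, Gamma_tss = 0.304004, Gamma_tst = -0.680262, Gamma_ttt = -0.217723
  tau = 0.125000: gamma = (-0.312500, 0.000000), gamma' = (0.500000, 0.000000); Gamma_sss = -0.157418, Gamma_sst = 0.728434, Gamma_stt = 1.277490, Gamma_tss = 0.336811, Gamma_tst = -0.681842, Gamma_ttt = -0.254348
  tau = 0.250000: gamma = (-0.250000, 0.000000), gamma' = (0.500000, 0.000000); Gamma_sss = -0.201691, Gamma_sst = 0.775047, Gamma_stt = 1.178295, Gamma_tss = 0.375026, Gamma_tst = -0.679226, Gamma_ttt = -0.287873
  tau = 0.375000: gamma = (-0.187500, 0.000000), gamma' = (0.500000, 0.000000); Gamma_sss = -0.255368, Gamma_sst = 0.817803, Gamma_stt = 1.080758, Gamma_tss = 0.419852, Gamma_tst = -0.670874, Gamma_ttt = -0.316359
  tau = 0.500000: gamma = (-0.125000, 0.000000), gamma' = (0.500000, 0.000000); Gamma_sss = -0.320886, Gamma_sst = 0.854060, Gamma_stt = 0.981945, Gamma_tss = 0.472824, Gamma_tst = -0.654679, Gamma_ttt = -0.337053
  tau = 0.625000: gamma = (-0.062500, 0.000000), gamma' = (0.500000, 0.000000); Gamma_sss = -0.401445, Gamma_sst = 0.879990, Gamma_stt = 0.877260, Gamma_tss = 0.535914, Gamma_tst = -0.627744, Gamma_ttt = -0.346016
  tau = 0.750000: gamma = (0.000000, 0.000000), gamma' = (0.500000, 0.000000); Gamma_sss = -0.501279, Gamma_sst = 0.890026, Gamma_stt = 0.759591, Gamma_tss = 0.611679, Gamma_tst = -0.586043, Gamma_ttt = -0.337596
  tau = 0.875000: gamma = (0.062500, 0.000000), gamma' = (0.500000, 0.000000); Gamma_sss = -0.626025, Gamma_sst = 0.876035, Gamma_stt = 0.618002, Gamma_tss = 0.703447, Gamma_tst = -0.523945, Gamma_ttt = -0.303630
  tau = 1.000000: gamma = (0.125000, 0.000000), gamma' = (0.500000, 0.000000); Gamma_sss = -0.783235, Gamma_sst = 0.826094, Gamma_stt = 0.435720, Gamma_tss = 0.815559, Gamma_tst = -0.433520, Gamma_ttt = -0.232273
step 0: V^s = 1.5000, V^t = 1.7500
step 1: k1 = (-0.504307, 0.367226), k2 = (-0.540997, 0.370269), k3 = (-0.541496, 0.371171), k4 = (-0.576509, 0.369951); V <- V + (h/6)(k1 + 2k2 + 2k3 + k4): V^s = 1.3648, V^t = 1.8425
step 2: k1 = (-0.576384, 0.369828), k2 = (-0.607247, 0.362176), k3 = (-0.607348, 0.362665), k4 = (-0.630916, 0.346054); V <- V + (h/6)(k1 + 2k2 + 2k3 + k4): V^s = 1.2132, V^t = 1.9327
step 3: k1 = (-0.630680, 0.345837), k2 = (-0.641714, 0.316229), k3 = (-0.640362, 0.315437), k4 = (-0.631225, 0.267346); V <- V + (h/6)(k1 + 2k2 + 2k3 + k4): V^s = 1.0538, V^t = 2.0109
step 4: k1 = (-0.630758, 0.266944), k2 = (-0.590256, 0.192626), k3 = (-0.584602, 0.188412), k4 = (-0.494602, 0.075969); V <- V + (h/6)(k1 + 2k2 + 2k3 + k4): V^s = 0.9090, V^t = 2.0570


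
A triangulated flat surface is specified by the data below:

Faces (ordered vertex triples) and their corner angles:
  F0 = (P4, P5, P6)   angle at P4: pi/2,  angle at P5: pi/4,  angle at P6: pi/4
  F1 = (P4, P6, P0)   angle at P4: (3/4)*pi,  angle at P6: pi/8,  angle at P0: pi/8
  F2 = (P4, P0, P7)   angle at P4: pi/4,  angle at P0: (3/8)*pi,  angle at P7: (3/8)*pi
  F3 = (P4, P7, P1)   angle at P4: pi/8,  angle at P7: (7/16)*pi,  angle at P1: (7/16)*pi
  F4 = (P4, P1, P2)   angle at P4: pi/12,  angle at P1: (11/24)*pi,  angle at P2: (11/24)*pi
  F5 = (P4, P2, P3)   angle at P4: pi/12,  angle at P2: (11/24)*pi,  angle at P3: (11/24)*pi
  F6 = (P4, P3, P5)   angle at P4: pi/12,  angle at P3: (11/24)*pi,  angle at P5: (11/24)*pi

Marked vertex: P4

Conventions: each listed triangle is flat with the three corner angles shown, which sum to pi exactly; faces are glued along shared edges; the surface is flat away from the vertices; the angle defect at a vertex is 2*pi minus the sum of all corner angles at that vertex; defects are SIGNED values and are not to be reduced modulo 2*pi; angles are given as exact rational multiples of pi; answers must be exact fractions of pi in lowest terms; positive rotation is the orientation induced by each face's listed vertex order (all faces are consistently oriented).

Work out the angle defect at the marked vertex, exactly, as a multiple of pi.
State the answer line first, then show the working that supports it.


Answer: defect(P4) = pi/8

Sum of corner angles at P4: (15/8)*pi
defect = 2*pi - (15/8)*pi


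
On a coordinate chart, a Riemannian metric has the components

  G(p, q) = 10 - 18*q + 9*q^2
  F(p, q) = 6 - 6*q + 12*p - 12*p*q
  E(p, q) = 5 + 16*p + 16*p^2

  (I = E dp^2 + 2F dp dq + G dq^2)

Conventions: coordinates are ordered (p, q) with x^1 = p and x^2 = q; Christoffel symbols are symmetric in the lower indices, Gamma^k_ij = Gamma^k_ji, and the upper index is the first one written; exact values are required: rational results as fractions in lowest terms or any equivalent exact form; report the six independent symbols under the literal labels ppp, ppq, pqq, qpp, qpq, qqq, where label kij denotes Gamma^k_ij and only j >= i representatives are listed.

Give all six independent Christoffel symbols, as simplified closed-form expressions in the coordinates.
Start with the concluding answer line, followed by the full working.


Answer: Gamma_ppp = (16*p + 8)/(16*p^2 + 16*p + 9*q^2 - 18*q + 14), Gamma_ppq = 0, Gamma_pqq = (-12*p - 6)/(16*p^2 + 16*p + 9*q^2 - 18*q + 14), Gamma_qpp = (12 - 12*q)/(16*p^2 + 16*p + 9*q^2 - 18*q + 14), Gamma_qpq = 0, Gamma_qqq = (9*q - 9)/(16*p^2 + 16*p + 9*q^2 - 18*q + 14)

E = 5 + 16*p + 16*p^2; F = 6 - 6*q + 12*p - 12*p*q; G = 10 - 18*q + 9*q^2
Gamma^k_ij = (1/2) g^{kl} (d_i g_jl + d_j g_il - d_l g_ij), with g^inv = (1/(EG-F^2)) [[G, -F], [-F, E]]
first partials: E_p = 16 + 32*p, E_q = 0, F_p = 12 - 12*q, F_q = -6 - 12*p, G_p = 0, G_q = -18 + 18*q
D = EG - F^2 = 14 - 18*q + 16*p + 9*q^2 + 16*p^2
expanded: Gamma^p_pp = (G E_p - 2F F_p + F E_q)/(2D), Gamma^p_pq = (G E_q - F G_p)/(2D), Gamma^p_qq = (2G F_q - G G_p - F G_q)/(2D), Gamma^q_pp = (2E F_p - E E_q - F E_p)/(2D), Gamma^q_pq = (E G_p - F E_q)/(2D), Gamma^q_qq = (E G_q - 2F F_q + F G_p)/(2D); substitute and cancel common factors
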